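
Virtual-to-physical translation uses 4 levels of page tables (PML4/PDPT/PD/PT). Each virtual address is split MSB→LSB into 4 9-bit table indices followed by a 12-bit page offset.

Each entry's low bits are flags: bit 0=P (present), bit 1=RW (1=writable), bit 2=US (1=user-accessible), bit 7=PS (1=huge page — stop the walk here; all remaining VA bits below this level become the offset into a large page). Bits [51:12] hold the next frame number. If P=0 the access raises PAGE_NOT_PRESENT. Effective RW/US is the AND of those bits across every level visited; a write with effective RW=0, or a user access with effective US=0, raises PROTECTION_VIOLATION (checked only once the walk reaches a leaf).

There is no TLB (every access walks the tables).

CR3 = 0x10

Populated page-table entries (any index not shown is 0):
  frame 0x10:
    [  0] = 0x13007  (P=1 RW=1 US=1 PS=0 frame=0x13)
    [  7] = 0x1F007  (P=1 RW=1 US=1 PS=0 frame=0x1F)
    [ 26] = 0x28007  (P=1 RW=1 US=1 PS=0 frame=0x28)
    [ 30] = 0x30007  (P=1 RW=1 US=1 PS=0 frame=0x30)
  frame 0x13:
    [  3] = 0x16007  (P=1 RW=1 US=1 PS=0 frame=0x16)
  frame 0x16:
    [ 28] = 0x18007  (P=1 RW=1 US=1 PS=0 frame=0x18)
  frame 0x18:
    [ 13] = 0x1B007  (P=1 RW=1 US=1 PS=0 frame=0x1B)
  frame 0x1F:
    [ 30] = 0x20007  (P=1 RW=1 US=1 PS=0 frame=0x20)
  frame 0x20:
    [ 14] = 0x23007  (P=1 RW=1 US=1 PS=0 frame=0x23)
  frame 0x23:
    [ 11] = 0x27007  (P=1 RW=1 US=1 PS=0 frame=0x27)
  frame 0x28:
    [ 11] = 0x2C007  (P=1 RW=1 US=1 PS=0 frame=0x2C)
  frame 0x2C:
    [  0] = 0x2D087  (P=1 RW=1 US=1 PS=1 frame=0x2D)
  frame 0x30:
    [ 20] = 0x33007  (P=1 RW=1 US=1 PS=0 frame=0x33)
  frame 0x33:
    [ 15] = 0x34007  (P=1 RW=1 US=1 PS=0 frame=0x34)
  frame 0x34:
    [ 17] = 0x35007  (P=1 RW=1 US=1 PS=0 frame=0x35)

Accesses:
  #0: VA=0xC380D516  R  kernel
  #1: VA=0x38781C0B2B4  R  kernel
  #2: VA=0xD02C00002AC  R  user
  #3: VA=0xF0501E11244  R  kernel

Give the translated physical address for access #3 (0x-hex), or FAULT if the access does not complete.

Walk each access:
#0 VA=0xC380D516 (r,kernel):
  [0] read 0x10 idx=0: raw=0x13007 flags P=1 W=1 U=1 S=0
  [1] read 0x13 idx=3: raw=0x16007 flags P=1 W=1 U=1 S=0
  [2] read 0x16 idx=28: raw=0x18007 flags P=1 W=1 U=1 S=0
  [3] read 0x18 idx=13: raw=0x1B007 flags P=1 W=1 U=1 S=0
  ✓ 0x1B516  — 4 lookups
#1 VA=0x38781C0B2B4 (r,kernel):
  [0] read 0x10 idx=7: raw=0x1F007 flags P=1 W=1 U=1 S=0
  [1] read 0x1F idx=30: raw=0x20007 flags P=1 W=1 U=1 S=0
  [2] read 0x20 idx=14: raw=0x23007 flags P=1 W=1 U=1 S=0
  [3] read 0x23 idx=11: raw=0x27007 flags P=1 W=1 U=1 S=0
  ✓ 0x272B4  — 4 lookups
#2 VA=0xD02C00002AC (r,user):
  [0] read 0x10 idx=26: raw=0x28007 flags P=1 W=1 U=1 S=0
  [1] read 0x28 idx=11: raw=0x2C007 flags P=1 W=1 U=1 S=0
  [2] read 0x2C idx=0: raw=0x2D087 flags P=1 W=1 U=1 S=1
  ✓ 0x2D2AC (huge @L2)  — 3 lookups
#3 VA=0xF0501E11244 (r,kernel):
  [0] read 0x10 idx=30: raw=0x30007 flags P=1 W=1 U=1 S=0
  [1] read 0x30 idx=20: raw=0x33007 flags P=1 W=1 U=1 S=0
  [2] read 0x33 idx=15: raw=0x34007 flags P=1 W=1 U=1 S=0
  [3] read 0x34 idx=17: raw=0x35007 flags P=1 W=1 U=1 S=0
  ✓ 0x35244  — 4 lookups

Access #3 PA: 0x35244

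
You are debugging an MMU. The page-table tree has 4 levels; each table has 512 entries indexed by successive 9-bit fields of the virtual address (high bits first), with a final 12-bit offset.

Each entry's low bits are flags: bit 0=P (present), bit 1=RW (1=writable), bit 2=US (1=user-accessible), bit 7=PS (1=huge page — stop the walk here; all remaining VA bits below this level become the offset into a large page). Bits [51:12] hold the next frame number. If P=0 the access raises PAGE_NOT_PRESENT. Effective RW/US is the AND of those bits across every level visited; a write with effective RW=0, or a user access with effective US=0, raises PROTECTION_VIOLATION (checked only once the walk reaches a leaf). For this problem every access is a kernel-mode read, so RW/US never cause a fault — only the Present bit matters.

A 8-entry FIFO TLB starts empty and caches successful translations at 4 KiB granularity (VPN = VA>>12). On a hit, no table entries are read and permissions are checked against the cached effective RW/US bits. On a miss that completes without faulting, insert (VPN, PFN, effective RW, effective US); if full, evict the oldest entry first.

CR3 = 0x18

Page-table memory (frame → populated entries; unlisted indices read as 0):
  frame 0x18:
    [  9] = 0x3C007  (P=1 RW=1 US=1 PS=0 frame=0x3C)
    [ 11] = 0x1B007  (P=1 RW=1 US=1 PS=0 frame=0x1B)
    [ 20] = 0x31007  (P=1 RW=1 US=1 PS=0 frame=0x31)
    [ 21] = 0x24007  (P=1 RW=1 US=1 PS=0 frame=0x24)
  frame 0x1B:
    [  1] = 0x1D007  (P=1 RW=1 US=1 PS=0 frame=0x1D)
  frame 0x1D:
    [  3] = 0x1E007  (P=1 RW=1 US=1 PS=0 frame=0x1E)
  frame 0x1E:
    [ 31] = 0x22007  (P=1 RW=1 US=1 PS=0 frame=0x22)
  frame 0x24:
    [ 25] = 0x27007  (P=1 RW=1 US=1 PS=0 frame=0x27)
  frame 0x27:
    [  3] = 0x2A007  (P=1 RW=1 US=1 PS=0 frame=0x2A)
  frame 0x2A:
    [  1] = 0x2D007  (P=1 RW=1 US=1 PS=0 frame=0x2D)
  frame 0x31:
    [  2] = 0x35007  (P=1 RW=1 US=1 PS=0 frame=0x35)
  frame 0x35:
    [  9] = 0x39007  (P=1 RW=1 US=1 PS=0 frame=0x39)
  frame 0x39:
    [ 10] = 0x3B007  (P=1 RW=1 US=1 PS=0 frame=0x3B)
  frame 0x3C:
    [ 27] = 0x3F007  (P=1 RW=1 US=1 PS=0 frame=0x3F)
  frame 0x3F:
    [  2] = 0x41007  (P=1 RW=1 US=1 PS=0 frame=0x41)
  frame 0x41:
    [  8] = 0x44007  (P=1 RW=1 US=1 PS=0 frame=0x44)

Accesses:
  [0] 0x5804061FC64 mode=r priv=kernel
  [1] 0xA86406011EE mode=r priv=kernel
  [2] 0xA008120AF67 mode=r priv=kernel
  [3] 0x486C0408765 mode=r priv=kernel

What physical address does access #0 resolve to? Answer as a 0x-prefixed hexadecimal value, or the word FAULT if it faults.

Walk each access:
#0 VA=0x5804061FC64 (r,kernel):
  [0] read 0x18 idx=11: raw=0x1B007 flags P=1 W=1 U=1 S=0
  [1] read 0x1B idx=1: raw=0x1D007 flags P=1 W=1 U=1 S=0
  [2] read 0x1D idx=3: raw=0x1E007 flags P=1 W=1 U=1 S=0
  [3] read 0x1E idx=31: raw=0x22007 flags P=1 W=1 U=1 S=0
  → PA=0x22C64  (4 entries read)
#1 VA=0xA86406011EE (r,kernel):
  [0] read 0x18 idx=21: raw=0x24007 flags P=1 W=1 U=1 S=0
  [1] read 0x24 idx=25: raw=0x27007 flags P=1 W=1 U=1 S=0
  [2] read 0x27 idx=3: raw=0x2A007 flags P=1 W=1 U=1 S=0
  [3] read 0x2A idx=1: raw=0x2D007 flags P=1 W=1 U=1 S=0
  → PA=0x2D1EE  (4 entries read)
#2 VA=0xA008120AF67 (r,kernel):
  [0] read 0x18 idx=20: raw=0x31007 flags P=1 W=1 U=1 S=0
  [1] read 0x31 idx=2: raw=0x35007 flags P=1 W=1 U=1 S=0
  [2] read 0x35 idx=9: raw=0x39007 flags P=1 W=1 U=1 S=0
  [3] read 0x39 idx=10: raw=0x3B007 flags P=1 W=1 U=1 S=0
  → PA=0x3BF67  (4 entries read)
#3 VA=0x486C0408765 (r,kernel):
  [0] read 0x18 idx=9: raw=0x3C007 flags P=1 W=1 U=1 S=0
  [1] read 0x3C idx=27: raw=0x3F007 flags P=1 W=1 U=1 S=0
  [2] read 0x3F idx=2: raw=0x41007 flags P=1 W=1 U=1 S=0
  [3] read 0x41 idx=8: raw=0x44007 flags P=1 W=1 U=1 S=0
  → PA=0x44765  (4 entries read)

Access #0 PA: 0x22C64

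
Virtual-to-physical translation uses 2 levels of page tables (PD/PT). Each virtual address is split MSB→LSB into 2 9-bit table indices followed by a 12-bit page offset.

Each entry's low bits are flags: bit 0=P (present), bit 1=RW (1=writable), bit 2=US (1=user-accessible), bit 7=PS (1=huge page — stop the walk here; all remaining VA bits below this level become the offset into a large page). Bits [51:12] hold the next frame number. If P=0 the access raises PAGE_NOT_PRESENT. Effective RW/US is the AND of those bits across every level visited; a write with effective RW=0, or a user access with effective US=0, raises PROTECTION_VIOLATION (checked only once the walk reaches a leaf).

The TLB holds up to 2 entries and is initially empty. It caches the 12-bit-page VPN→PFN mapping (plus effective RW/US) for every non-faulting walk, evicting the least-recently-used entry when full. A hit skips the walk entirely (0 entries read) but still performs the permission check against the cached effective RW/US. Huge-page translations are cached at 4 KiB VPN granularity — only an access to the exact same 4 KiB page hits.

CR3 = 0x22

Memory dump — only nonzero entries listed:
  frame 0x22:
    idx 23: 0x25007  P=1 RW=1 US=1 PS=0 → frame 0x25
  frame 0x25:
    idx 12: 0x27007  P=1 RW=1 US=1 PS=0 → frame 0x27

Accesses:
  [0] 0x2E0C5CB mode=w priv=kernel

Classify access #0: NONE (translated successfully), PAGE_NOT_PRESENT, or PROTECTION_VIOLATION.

Walk each access:
#0 VA=0x2E0C5CB (w,kernel):
  L0 @0x22[23] → 0x25007  P=1,RW=1,US=1,PS=0
  L1 @0x25[12] → 0x27007  P=1,RW=1,US=1,PS=0
  ✓ 0x275CB  — 2 lookups

Access #0 fault: NONE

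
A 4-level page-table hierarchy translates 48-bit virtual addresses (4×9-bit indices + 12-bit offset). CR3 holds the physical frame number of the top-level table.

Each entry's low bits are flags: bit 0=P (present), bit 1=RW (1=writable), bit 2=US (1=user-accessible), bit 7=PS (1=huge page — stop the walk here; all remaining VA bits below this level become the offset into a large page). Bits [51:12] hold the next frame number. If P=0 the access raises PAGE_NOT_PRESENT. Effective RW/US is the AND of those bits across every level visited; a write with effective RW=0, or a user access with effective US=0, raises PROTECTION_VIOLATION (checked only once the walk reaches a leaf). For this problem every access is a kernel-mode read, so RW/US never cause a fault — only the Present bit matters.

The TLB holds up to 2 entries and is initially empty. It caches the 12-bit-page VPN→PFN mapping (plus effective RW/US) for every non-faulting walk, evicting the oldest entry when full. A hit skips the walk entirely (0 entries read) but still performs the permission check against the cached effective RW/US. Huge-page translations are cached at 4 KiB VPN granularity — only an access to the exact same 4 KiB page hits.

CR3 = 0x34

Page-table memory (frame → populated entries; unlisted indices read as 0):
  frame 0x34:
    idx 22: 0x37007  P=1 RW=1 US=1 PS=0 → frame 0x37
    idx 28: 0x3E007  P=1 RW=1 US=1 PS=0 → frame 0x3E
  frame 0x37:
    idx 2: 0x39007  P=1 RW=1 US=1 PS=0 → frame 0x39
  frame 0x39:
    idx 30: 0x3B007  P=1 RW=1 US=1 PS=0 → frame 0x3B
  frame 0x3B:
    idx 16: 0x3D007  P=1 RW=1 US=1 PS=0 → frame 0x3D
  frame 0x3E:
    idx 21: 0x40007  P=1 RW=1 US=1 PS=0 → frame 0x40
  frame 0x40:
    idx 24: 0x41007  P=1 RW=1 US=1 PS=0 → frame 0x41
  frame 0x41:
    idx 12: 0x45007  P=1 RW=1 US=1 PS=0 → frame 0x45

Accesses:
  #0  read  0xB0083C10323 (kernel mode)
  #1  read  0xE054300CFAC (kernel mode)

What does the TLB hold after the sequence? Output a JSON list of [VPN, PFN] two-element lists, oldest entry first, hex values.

Walk each access:
#0 VA=0xB0083C10323 (r,kernel):
  L0 @0x34[22] → 0x37007  P=1,RW=1,US=1,PS=0
  L1 @0x37[2] → 0x39007  P=1,RW=1,US=1,PS=0
  L2 @0x39[30] → 0x3B007  P=1,RW=1,US=1,PS=0
  L3 @0x3B[16] → 0x3D007  P=1,RW=1,US=1,PS=0
  ✓ 0x3D323  — 4 lookups
#1 VA=0xE054300CFAC (r,kernel):
  L0 @0x34[28] → 0x3E007  P=1,RW=1,US=1,PS=0
  L1 @0x3E[21] → 0x40007  P=1,RW=1,US=1,PS=0
  L2 @0x40[24] → 0x41007  P=1,RW=1,US=1,PS=0
  L3 @0x41[12] → 0x45007  P=1,RW=1,US=1,PS=0
  ✓ 0x45FAC  — 4 lookups

TLB: [["0xB0083C10", "0x3D"], ["0xE054300C", "0x45"]]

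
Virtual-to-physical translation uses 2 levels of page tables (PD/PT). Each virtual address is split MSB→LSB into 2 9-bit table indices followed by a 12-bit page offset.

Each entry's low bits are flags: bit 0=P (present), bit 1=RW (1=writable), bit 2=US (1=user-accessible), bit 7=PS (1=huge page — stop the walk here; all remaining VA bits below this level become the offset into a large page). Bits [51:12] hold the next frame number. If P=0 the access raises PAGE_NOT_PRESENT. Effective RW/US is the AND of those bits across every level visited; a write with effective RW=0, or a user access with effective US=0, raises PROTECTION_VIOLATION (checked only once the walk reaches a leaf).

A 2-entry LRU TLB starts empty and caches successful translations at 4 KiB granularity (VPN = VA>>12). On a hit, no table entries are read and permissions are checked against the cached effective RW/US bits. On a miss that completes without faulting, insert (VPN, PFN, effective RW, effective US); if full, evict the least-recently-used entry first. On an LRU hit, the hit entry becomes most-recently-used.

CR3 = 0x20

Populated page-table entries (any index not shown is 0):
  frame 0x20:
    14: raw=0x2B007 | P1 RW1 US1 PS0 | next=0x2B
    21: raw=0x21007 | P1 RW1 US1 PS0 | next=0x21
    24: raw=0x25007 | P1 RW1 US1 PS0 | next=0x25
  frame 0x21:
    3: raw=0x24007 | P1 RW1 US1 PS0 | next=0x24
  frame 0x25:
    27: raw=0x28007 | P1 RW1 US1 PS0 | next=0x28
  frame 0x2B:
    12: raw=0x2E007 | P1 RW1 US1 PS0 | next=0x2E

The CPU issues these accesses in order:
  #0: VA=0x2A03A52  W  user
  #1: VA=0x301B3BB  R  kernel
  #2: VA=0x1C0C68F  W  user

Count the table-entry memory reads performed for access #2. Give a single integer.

Per-access translation:
#0 VA=0x2A03A52 (w,user):
  lvl0: tbl 0x20, slot 21 ⇒ 0x21007 (P1/RW1/US1/PS0)
  lvl1: tbl 0x21, slot 3 ⇒ 0x24007 (P1/RW1/US1/PS0)
  ⇒ phys 0x24A52  [2 reads]
#1 VA=0x301B3BB (r,kernel):
  lvl0: tbl 0x20, slot 24 ⇒ 0x25007 (P1/RW1/US1/PS0)
  lvl1: tbl 0x25, slot 27 ⇒ 0x28007 (P1/RW1/US1/PS0)
  ⇒ phys 0x283BB  [2 reads]
#2 VA=0x1C0C68F (w,user):
  lvl0: tbl 0x20, slot 14 ⇒ 0x2B007 (P1/RW1/US1/PS0)
  lvl1: tbl 0x2B, slot 12 ⇒ 0x2E007 (P1/RW1/US1/PS0)
  ⇒ phys 0x2E68F  [2 reads]

Entries read for #2: 2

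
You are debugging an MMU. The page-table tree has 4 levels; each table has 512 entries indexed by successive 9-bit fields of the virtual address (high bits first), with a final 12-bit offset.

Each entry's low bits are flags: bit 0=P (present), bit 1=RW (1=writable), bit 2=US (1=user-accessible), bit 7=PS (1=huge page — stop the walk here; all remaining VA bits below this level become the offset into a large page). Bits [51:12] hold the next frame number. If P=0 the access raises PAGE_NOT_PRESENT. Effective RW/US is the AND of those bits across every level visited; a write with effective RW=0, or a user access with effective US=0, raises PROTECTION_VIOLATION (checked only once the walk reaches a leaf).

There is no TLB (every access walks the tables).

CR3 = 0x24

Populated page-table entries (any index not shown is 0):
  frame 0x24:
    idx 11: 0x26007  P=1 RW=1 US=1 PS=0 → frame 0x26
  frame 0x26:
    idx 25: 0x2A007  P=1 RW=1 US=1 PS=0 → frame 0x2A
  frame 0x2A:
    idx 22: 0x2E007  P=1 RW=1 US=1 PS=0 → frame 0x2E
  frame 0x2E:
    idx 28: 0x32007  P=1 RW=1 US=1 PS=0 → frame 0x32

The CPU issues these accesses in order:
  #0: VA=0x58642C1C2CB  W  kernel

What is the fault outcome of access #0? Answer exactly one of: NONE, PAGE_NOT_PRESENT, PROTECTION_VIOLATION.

Walk each access:
#0 VA=0x58642C1C2CB (w,kernel):
  lvl0: tbl 0x24, slot 11 ⇒ 0x26007 (P1/RW1/US1/PS0)
  lvl1: tbl 0x26, slot 25 ⇒ 0x2A007 (P1/RW1/US1/PS0)
  lvl2: tbl 0x2A, slot 22 ⇒ 0x2E007 (P1/RW1/US1/PS0)
  lvl3: tbl 0x2E, slot 28 ⇒ 0x32007 (P1/RW1/US1/PS0)
  ✓ 0x322CB  — 4 lookups

Access #0 fault: NONE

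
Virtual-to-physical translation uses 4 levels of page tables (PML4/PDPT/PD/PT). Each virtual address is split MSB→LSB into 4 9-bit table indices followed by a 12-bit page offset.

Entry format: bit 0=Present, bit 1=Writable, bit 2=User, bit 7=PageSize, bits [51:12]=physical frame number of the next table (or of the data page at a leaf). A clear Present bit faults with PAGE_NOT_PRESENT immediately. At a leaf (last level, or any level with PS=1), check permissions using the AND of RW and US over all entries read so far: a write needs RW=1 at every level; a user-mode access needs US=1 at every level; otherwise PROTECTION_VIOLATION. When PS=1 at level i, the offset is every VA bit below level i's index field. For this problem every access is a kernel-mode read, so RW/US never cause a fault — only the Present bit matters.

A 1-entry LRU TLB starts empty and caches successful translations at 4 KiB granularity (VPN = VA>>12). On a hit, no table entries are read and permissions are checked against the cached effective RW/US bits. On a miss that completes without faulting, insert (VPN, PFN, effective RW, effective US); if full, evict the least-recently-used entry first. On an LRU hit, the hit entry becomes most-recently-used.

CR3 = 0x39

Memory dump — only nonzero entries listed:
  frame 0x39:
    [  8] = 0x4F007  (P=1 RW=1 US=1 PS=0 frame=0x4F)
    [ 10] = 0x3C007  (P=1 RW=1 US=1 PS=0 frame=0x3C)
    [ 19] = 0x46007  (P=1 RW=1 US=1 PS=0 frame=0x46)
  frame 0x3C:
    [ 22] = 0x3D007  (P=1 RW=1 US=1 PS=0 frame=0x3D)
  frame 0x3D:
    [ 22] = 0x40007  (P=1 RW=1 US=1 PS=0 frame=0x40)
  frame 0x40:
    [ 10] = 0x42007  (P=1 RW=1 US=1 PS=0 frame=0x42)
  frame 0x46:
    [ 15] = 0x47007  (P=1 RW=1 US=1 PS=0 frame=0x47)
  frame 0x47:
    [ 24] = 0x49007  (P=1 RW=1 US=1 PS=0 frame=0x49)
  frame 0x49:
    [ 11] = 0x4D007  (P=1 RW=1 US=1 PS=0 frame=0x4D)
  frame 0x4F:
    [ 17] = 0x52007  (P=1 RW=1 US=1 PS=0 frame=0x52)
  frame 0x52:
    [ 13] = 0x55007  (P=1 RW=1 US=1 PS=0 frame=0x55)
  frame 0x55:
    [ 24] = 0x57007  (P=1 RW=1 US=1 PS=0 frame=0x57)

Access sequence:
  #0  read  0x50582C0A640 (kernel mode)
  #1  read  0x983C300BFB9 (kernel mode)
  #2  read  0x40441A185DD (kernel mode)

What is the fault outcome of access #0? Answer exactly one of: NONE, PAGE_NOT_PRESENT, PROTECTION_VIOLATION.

Walk each access:
#0 VA=0x50582C0A640 (r,kernel):
  lvl0: tbl 0x39, slot 10 ⇒ 0x3C007 (P1/RW1/US1/PS0)
  lvl1: tbl 0x3C, slot 22 ⇒ 0x3D007 (P1/RW1/US1/PS0)
  lvl2: tbl 0x3D, slot 22 ⇒ 0x40007 (P1/RW1/US1/PS0)
  lvl3: tbl 0x40, slot 10 ⇒ 0x42007 (P1/RW1/US1/PS0)
  ✓ 0x42640  — 4 lookups
#1 VA=0x983C300BFB9 (r,kernel):
  lvl0: tbl 0x39, slot 19 ⇒ 0x46007 (P1/RW1/US1/PS0)
  lvl1: tbl 0x46, slot 15 ⇒ 0x47007 (P1/RW1/US1/PS0)
  lvl2: tbl 0x47, slot 24 ⇒ 0x49007 (P1/RW1/US1/PS0)
  lvl3: tbl 0x49, slot 11 ⇒ 0x4D007 (P1/RW1/US1/PS0)
  ✓ 0x4DFB9  — 4 lookups
#2 VA=0x40441A185DD (r,kernel):
  lvl0: tbl 0x39, slot 8 ⇒ 0x4F007 (P1/RW1/US1/PS0)
  lvl1: tbl 0x4F, slot 17 ⇒ 0x52007 (P1/RW1/US1/PS0)
  lvl2: tbl 0x52, slot 13 ⇒ 0x55007 (P1/RW1/US1/PS0)
  lvl3: tbl 0x55, slot 24 ⇒ 0x57007 (P1/RW1/US1/PS0)
  ✓ 0x575DD  — 4 lookups

Access #0 fault: NONE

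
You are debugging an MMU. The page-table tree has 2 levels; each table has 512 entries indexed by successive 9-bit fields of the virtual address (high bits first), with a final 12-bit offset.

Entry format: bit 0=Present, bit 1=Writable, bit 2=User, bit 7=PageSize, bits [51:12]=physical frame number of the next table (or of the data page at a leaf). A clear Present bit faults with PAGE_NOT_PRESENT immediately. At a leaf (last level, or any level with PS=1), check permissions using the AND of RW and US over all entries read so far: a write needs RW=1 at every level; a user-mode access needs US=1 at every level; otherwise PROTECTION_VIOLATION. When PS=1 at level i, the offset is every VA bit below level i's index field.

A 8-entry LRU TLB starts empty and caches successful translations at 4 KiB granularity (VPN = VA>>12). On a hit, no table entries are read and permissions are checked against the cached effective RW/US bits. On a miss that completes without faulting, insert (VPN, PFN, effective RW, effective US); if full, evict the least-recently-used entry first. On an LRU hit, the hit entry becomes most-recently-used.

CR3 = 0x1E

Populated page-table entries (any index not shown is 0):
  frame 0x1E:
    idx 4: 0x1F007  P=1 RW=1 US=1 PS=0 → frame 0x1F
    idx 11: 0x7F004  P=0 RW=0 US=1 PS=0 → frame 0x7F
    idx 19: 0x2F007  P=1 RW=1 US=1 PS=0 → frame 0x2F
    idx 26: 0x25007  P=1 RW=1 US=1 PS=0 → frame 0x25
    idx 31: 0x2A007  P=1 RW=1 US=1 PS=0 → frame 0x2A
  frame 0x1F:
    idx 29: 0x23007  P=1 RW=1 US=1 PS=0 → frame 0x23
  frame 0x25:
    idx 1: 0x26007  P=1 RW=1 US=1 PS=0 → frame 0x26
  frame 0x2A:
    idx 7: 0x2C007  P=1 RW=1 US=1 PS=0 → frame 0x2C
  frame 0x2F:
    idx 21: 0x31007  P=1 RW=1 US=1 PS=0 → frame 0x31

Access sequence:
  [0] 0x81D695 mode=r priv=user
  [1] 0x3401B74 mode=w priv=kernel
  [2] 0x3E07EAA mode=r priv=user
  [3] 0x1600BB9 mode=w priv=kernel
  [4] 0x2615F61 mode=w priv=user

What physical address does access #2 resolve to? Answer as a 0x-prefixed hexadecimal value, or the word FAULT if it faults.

Trace:
#0 VA=0x81D695 (r,user):
  L0: frame=0x1E idx=4 entry=0x1F007 [P=1 RW=1 US=1 PS=0]
  L1: frame=0x1F idx=29 entry=0x23007 [P=1 RW=1 US=1 PS=0]
  ⇒ phys 0x23695  [2 reads]
#1 VA=0x3401B74 (w,kernel):
  L0: frame=0x1E idx=26 entry=0x25007 [P=1 RW=1 US=1 PS=0]
  L1: frame=0x25 idx=1 entry=0x26007 [P=1 RW=1 US=1 PS=0]
  ⇒ phys 0x26B74  [2 reads]
#2 VA=0x3E07EAA (r,user):
  L0: frame=0x1E idx=31 entry=0x2A007 [P=1 RW=1 US=1 PS=0]
  L1: frame=0x2A idx=7 entry=0x2C007 [P=1 RW=1 US=1 PS=0]
  ⇒ phys 0x2CEAA  [2 reads]
#3 VA=0x1600BB9 (w,kernel):
  L0: frame=0x1E idx=11 entry=0x7F004 [P=0 RW=0 US=1 PS=0]
  ✗ PAGE_NOT_PRESENT  [1 reads]
#4 VA=0x2615F61 (w,user):
  L0: frame=0x1E idx=19 entry=0x2F007 [P=1 RW=1 US=1 PS=0]
  L1: frame=0x2F idx=21 entry=0x31007 [P=1 RW=1 US=1 PS=0]
  ⇒ phys 0x31F61  [2 reads]

Access #2 PA: 0x2CEAA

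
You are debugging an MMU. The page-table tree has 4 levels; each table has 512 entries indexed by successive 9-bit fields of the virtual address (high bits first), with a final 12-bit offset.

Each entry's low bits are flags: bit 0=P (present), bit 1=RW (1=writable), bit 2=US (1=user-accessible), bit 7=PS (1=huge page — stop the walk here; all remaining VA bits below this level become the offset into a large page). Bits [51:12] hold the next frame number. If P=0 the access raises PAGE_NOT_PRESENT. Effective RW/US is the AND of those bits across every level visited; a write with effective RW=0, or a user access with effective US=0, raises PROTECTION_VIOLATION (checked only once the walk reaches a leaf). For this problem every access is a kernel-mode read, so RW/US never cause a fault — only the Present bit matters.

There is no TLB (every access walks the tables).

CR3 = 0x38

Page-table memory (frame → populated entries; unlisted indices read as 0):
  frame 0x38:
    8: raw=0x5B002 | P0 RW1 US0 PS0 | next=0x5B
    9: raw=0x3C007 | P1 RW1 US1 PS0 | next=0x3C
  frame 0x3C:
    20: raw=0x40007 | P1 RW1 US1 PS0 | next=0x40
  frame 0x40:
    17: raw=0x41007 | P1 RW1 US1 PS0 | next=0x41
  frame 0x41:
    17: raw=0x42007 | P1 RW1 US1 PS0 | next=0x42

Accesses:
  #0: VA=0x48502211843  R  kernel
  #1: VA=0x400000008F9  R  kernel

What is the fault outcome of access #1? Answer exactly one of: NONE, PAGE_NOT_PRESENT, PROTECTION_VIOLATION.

Walk each access:
#0 VA=0x48502211843 (r,kernel):
  [0] read 0x38 idx=9: raw=0x3C007 flags P=1 W=1 U=1 S=0
  [1] read 0x3C idx=20: raw=0x40007 flags P=1 W=1 U=1 S=0
  [2] read 0x40 idx=17: raw=0x41007 flags P=1 W=1 U=1 S=0
  [3] read 0x41 idx=17: raw=0x42007 flags P=1 W=1 U=1 S=0
  → PA=0x42843  (4 entries read)
#1 VA=0x400000008F9 (r,kernel):
  [0] read 0x38 idx=8: raw=0x5B002 flags P=0 W=1 U=0 S=0
  ✗ PAGE_NOT_PRESENT  [1 reads]

Access #1 fault: PAGE_NOT_PRESENT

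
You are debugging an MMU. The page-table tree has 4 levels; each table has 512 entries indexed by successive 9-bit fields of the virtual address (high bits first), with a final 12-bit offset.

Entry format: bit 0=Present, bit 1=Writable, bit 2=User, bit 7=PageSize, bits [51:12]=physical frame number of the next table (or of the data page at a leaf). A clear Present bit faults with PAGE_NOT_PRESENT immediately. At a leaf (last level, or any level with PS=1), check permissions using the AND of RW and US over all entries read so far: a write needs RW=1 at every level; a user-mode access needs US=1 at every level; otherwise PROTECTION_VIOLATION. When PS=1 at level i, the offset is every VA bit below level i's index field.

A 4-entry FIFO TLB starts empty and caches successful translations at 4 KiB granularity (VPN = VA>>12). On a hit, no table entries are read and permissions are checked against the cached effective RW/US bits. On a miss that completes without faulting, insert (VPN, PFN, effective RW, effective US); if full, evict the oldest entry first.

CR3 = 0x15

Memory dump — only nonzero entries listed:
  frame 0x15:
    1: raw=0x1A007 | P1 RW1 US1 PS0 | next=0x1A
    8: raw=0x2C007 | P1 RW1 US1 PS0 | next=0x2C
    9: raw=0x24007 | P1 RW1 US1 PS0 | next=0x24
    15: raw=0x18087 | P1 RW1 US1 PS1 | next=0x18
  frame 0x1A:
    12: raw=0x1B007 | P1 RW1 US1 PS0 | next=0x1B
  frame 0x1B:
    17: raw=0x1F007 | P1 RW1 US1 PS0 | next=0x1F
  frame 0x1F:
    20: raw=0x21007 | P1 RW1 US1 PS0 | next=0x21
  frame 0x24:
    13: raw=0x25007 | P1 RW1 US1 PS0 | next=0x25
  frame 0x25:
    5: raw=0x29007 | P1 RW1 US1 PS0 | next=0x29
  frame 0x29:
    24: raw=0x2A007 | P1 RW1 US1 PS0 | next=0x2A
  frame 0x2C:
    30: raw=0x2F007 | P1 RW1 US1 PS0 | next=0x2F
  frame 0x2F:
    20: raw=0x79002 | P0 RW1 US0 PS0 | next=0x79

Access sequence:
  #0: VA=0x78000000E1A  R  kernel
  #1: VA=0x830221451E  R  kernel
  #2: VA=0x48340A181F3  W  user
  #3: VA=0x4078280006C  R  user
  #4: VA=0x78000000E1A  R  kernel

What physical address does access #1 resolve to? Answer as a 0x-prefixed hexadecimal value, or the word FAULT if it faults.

Walk each access:
#0 VA=0x78000000E1A (r,kernel):
  [0] read 0x15 idx=15: raw=0x18087 flags P=1 W=1 U=1 S=1
  → PA=0x18E1A (huge @L0)  (1 entries read)
#1 VA=0x830221451E (r,kernel):
  [0] read 0x15 idx=1: raw=0x1A007 flags P=1 W=1 U=1 S=0
  [1] read 0x1A idx=12: raw=0x1B007 flags P=1 W=1 U=1 S=0
  [2] read 0x1B idx=17: raw=0x1F007 flags P=1 W=1 U=1 S=0
  [3] read 0x1F idx=20: raw=0x21007 flags P=1 W=1 U=1 S=0
  → PA=0x2151E  (4 entries read)
#2 VA=0x48340A181F3 (w,user):
  [0] read 0x15 idx=9: raw=0x24007 flags P=1 W=1 U=1 S=0
  [1] read 0x24 idx=13: raw=0x25007 flags P=1 W=1 U=1 S=0
  [2] read 0x25 idx=5: raw=0x29007 flags P=1 W=1 U=1 S=0
  [3] read 0x29 idx=24: raw=0x2A007 flags P=1 W=1 U=1 S=0
  → PA=0x2A1F3  (4 entries read)
#3 VA=0x4078280006C (r,user):
  [0] read 0x15 idx=8: raw=0x2C007 flags P=1 W=1 U=1 S=0
  [1] read 0x2C idx=30: raw=0x2F007 flags P=1 W=1 U=1 S=0
  [2] read 0x2F idx=20: raw=0x79002 flags P=0 W=1 U=0 S=0
  ✗ PAGE_NOT_PRESENT  [3 reads]
#4 VA=0x78000000E1A (r,kernel):
  TLB hit vpn=0x78000000 → PA=0x18E1A

Access #1 PA: 0x2151E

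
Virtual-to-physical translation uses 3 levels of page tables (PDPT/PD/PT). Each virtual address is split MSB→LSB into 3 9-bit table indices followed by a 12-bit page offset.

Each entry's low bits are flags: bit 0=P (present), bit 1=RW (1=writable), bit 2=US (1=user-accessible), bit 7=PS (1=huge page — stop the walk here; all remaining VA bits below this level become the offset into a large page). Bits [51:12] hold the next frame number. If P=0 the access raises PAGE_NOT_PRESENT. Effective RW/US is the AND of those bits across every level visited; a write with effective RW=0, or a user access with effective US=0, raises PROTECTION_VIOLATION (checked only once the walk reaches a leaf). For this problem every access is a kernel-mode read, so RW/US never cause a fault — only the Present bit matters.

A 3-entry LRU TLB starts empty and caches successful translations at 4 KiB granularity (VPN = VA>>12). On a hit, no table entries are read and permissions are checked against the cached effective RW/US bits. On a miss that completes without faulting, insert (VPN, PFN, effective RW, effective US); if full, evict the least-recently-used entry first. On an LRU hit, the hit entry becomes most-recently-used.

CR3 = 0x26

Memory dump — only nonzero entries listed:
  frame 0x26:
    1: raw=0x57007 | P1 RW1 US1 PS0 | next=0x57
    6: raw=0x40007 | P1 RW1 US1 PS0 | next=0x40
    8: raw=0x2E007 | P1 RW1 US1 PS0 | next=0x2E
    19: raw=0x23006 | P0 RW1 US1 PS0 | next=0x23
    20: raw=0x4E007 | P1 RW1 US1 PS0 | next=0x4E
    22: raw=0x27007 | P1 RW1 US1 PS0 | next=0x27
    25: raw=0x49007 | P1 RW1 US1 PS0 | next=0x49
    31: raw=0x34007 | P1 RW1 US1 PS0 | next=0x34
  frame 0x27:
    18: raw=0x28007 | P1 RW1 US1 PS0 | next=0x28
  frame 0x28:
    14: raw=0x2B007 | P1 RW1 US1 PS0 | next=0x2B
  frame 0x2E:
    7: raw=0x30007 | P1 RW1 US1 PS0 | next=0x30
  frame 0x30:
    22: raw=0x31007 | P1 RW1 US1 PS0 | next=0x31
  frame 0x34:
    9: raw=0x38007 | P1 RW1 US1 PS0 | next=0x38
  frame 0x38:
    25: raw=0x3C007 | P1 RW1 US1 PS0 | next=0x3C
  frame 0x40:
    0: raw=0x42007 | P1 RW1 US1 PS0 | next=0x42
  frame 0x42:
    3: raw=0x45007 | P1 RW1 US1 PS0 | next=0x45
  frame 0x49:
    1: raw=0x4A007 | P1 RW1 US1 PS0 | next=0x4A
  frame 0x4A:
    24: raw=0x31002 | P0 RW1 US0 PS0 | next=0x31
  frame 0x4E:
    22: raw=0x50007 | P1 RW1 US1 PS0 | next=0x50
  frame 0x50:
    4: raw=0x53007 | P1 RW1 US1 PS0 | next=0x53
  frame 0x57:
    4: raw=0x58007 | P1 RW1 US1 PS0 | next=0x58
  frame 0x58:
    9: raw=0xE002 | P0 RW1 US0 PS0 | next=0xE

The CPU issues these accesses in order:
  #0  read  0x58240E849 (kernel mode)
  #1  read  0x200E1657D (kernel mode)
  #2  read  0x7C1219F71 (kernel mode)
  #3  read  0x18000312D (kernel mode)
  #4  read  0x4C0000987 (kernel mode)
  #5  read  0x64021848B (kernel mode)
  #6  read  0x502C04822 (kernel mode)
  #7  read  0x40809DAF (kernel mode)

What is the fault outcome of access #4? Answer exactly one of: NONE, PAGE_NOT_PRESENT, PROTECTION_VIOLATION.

Per-access translation:
#0 VA=0x58240E849 (r,kernel):
  lvl0: tbl 0x26, slot 22 ⇒ 0x27007 (P1/RW1/US1/PS0)
  lvl1: tbl 0x27, slot 18 ⇒ 0x28007 (P1/RW1/US1/PS0)
  lvl2: tbl 0x28, slot 14 ⇒ 0x2B007 (P1/RW1/US1/PS0)
  → PA=0x2B849  (3 entries read)
#1 VA=0x200E1657D (r,kernel):
  lvl0: tbl 0x26, slot 8 ⇒ 0x2E007 (P1/RW1/US1/PS0)
  lvl1: tbl 0x2E, slot 7 ⇒ 0x30007 (P1/RW1/US1/PS0)
  lvl2: tbl 0x30, slot 22 ⇒ 0x31007 (P1/RW1/US1/PS0)
  → PA=0x3157D  (3 entries read)
#2 VA=0x7C1219F71 (r,kernel):
  lvl0: tbl 0x26, slot 31 ⇒ 0x34007 (P1/RW1/US1/PS0)
  lvl1: tbl 0x34, slot 9 ⇒ 0x38007 (P1/RW1/US1/PS0)
  lvl2: tbl 0x38, slot 25 ⇒ 0x3C007 (P1/RW1/US1/PS0)
  → PA=0x3CF71  (3 entries read)
#3 VA=0x18000312D (r,kernel):
  lvl0: tbl 0x26, slot 6 ⇒ 0x40007 (P1/RW1/US1/PS0)
  lvl1: tbl 0x40, slot 0 ⇒ 0x42007 (P1/RW1/US1/PS0)
  lvl2: tbl 0x42, slot 3 ⇒ 0x45007 (P1/RW1/US1/PS0)
  → PA=0x4512D  (3 entries read)
#4 VA=0x4C0000987 (r,kernel):
  lvl0: tbl 0x26, slot 19 ⇒ 0x23006 (P0/RW1/US1/PS0)
  ✗ PAGE_NOT_PRESENT  [1 reads]
#5 VA=0x64021848B (r,kernel):
  lvl0: tbl 0x26, slot 25 ⇒ 0x49007 (P1/RW1/US1/PS0)
  lvl1: tbl 0x49, slot 1 ⇒ 0x4A007 (P1/RW1/US1/PS0)
  lvl2: tbl 0x4A, slot 24 ⇒ 0x31002 (P0/RW1/US0/PS0)
  ✗ PAGE_NOT_PRESENT  [3 reads]
#6 VA=0x502C04822 (r,kernel):
  lvl0: tbl 0x26, slot 20 ⇒ 0x4E007 (P1/RW1/US1/PS0)
  lvl1: tbl 0x4E, slot 22 ⇒ 0x50007 (P1/RW1/US1/PS0)
  lvl2: tbl 0x50, slot 4 ⇒ 0x53007 (P1/RW1/US1/PS0)
  → PA=0x53822  (3 entries read)
#7 VA=0x40809DAF (r,kernel):
  lvl0: tbl 0x26, slot 1 ⇒ 0x57007 (P1/RW1/US1/PS0)
  lvl1: tbl 0x57, slot 4 ⇒ 0x58007 (P1/RW1/US1/PS0)
  lvl2: tbl 0x58, slot 9 ⇒ 0xE002 (P0/RW1/US0/PS0)
  ✗ PAGE_NOT_PRESENT  [3 reads]

Access #4 fault: PAGE_NOT_PRESENT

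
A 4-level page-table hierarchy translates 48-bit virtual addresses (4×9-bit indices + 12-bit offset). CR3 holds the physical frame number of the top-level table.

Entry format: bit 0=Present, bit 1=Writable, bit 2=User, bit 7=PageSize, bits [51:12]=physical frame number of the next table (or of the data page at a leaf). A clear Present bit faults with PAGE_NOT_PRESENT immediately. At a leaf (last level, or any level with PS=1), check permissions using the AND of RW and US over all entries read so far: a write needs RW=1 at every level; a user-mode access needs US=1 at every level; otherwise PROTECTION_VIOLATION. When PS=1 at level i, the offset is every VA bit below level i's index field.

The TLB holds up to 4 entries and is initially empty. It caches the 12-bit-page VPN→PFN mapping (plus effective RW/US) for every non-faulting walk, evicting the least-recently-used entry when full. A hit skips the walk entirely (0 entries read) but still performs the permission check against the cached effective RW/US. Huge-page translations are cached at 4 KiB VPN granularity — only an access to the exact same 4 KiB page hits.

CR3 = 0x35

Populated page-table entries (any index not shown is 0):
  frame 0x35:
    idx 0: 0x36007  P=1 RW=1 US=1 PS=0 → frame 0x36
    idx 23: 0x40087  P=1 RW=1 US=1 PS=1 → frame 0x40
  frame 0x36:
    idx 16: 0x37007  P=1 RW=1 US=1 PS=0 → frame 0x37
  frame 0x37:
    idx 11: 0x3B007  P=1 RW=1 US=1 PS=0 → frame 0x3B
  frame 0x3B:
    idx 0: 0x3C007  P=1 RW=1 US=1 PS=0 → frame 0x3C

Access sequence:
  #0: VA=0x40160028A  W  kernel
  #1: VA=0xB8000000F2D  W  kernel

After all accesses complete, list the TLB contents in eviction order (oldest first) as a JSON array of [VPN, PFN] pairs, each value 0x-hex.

Trace:
#0 VA=0x40160028A (w,kernel):
  L0 @0x35[0] → 0x36007  P=1,RW=1,US=1,PS=0
  L1 @0x36[16] → 0x37007  P=1,RW=1,US=1,PS=0
  L2 @0x37[11] → 0x3B007  P=1,RW=1,US=1,PS=0
  L3 @0x3B[0] → 0x3C007  P=1,RW=1,US=1,PS=0
  → PA=0x3C28A  (4 entries read)
#1 VA=0xB8000000F2D (w,kernel):
  L0 @0x35[23] → 0x40087  P=1,RW=1,US=1,PS=1
  → PA=0x40F2D (huge @L0)  (1 entries read)

TLB: [["0x401600", "0x3C"], ["0xB8000000", "0x40"]]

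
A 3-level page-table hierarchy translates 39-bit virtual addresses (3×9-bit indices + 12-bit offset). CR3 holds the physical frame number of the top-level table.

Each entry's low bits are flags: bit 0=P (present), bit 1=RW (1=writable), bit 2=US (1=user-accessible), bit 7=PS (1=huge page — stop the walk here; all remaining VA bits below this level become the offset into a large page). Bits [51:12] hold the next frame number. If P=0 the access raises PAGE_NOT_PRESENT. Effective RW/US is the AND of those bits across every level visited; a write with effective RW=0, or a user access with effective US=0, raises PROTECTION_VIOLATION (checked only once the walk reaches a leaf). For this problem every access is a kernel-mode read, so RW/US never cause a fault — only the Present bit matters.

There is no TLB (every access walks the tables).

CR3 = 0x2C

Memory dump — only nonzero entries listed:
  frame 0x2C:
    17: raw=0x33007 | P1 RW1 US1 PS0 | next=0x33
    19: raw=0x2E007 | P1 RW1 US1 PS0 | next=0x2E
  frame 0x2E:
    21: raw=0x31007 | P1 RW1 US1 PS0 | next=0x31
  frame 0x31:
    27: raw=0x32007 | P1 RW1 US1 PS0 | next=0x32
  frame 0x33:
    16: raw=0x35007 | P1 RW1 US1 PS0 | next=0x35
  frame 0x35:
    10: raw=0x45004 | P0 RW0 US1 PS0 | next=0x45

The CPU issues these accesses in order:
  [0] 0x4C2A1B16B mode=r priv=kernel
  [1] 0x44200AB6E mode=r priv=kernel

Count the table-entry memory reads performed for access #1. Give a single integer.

Trace:
#0 VA=0x4C2A1B16B (r,kernel):
  L0: frame=0x2C idx=19 entry=0x2E007 [P=1 RW=1 US=1 PS=0]
  L1: frame=0x2E idx=21 entry=0x31007 [P=1 RW=1 US=1 PS=0]
  L2: frame=0x31 idx=27 entry=0x32007 [P=1 RW=1 US=1 PS=0]
  → PA=0x3216B  (3 entries read)
#1 VA=0x44200AB6E (r,kernel):
  L0: frame=0x2C idx=17 entry=0x33007 [P=1 RW=1 US=1 PS=0]
  L1: frame=0x33 idx=16 entry=0x35007 [P=1 RW=1 US=1 PS=0]
  L2: frame=0x35 idx=10 entry=0x45004 [P=0 RW=0 US=1 PS=0]
  → PAGE_NOT_PRESENT  (3 entries read)

Entries read for #1: 3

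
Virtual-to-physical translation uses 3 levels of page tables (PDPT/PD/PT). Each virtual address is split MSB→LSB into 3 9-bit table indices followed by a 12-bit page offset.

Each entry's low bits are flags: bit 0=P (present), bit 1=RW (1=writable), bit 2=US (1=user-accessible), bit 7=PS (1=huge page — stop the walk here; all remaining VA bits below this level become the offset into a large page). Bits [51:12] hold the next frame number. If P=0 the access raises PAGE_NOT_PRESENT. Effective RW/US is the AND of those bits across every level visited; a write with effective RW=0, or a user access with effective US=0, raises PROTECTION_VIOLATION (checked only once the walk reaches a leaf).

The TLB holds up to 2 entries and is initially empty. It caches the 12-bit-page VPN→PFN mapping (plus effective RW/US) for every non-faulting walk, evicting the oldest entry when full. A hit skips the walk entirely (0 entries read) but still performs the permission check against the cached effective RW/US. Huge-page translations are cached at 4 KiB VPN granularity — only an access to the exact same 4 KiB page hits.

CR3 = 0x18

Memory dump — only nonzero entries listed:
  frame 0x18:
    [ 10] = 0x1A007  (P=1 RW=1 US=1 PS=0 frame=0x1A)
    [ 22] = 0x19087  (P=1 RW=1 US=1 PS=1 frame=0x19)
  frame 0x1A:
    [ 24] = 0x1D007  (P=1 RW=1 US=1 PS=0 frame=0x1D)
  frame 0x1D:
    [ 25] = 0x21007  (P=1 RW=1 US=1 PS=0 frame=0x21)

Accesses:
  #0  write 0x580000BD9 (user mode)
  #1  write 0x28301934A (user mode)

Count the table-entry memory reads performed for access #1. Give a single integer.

Walk each access:
#0 VA=0x580000BD9 (w,user):
  L0 @0x18[22] → 0x19087  P=1,RW=1,US=1,PS=1
  ⇒ phys 0x19BD9 (huge @L0)  [1 reads]
#1 VA=0x28301934A (w,user):
  L0 @0x18[10] → 0x1A007  P=1,RW=1,US=1,PS=0
  L1 @0x1A[24] → 0x1D007  P=1,RW=1,US=1,PS=0
  L2 @0x1D[25] → 0x21007  P=1,RW=1,US=1,PS=0
  ⇒ phys 0x2134A  [3 reads]

Entries read for #1: 3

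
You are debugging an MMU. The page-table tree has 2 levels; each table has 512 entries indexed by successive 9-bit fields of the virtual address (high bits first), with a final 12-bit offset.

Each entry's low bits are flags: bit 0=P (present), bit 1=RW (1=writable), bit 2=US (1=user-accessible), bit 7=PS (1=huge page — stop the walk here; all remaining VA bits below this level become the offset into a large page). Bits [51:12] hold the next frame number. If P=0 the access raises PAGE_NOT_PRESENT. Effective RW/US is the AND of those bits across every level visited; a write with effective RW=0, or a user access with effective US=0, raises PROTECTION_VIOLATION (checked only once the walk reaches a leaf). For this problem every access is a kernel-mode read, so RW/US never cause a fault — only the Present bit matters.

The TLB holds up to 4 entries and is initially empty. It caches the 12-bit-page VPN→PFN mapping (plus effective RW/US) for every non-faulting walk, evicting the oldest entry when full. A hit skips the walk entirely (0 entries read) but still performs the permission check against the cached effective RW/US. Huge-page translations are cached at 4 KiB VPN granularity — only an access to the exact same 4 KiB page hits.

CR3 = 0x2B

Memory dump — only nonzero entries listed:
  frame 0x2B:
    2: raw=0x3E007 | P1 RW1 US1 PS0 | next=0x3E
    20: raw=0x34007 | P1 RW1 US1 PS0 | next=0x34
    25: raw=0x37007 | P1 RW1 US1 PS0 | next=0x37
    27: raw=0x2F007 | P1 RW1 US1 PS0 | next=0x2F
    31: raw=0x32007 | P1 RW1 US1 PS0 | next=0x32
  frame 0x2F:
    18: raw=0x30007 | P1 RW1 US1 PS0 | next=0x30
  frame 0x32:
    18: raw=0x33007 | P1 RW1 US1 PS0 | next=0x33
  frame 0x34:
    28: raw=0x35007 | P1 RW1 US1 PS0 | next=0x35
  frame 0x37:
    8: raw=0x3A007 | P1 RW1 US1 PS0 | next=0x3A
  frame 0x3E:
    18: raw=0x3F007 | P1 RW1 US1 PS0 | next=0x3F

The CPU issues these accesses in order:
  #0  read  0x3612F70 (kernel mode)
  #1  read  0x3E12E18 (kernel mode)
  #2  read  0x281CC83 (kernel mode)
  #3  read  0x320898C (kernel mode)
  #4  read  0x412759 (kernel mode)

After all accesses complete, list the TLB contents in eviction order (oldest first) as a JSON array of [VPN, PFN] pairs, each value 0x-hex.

Trace:
#0 VA=0x3612F70 (r,kernel):
  lvl0: tbl 0x2B, slot 27 ⇒ 0x2F007 (P1/RW1/US1/PS0)
  lvl1: tbl 0x2F, slot 18 ⇒ 0x30007 (P1/RW1/US1/PS0)
  ✓ 0x30F70  — 2 lookups
#1 VA=0x3E12E18 (r,kernel):
  lvl0: tbl 0x2B, slot 31 ⇒ 0x32007 (P1/RW1/US1/PS0)
  lvl1: tbl 0x32, slot 18 ⇒ 0x33007 (P1/RW1/US1/PS0)
  ✓ 0x33E18  — 2 lookups
#2 VA=0x281CC83 (r,kernel):
  lvl0: tbl 0x2B, slot 20 ⇒ 0x34007 (P1/RW1/US1/PS0)
  lvl1: tbl 0x34, slot 28 ⇒ 0x35007 (P1/RW1/US1/PS0)
  ✓ 0x35C83  — 2 lookups
#3 VA=0x320898C (r,kernel):
  lvl0: tbl 0x2B, slot 25 ⇒ 0x37007 (P1/RW1/US1/PS0)
  lvl1: tbl 0x37, slot 8 ⇒ 0x3A007 (P1/RW1/US1/PS0)
  ✓ 0x3A98C  — 2 lookups
#4 VA=0x412759 (r,kernel):
  lvl0: tbl 0x2B, slot 2 ⇒ 0x3E007 (P1/RW1/US1/PS0)
  lvl1: tbl 0x3E, slot 18 ⇒ 0x3F007 (P1/RW1/US1/PS0)
  ✓ 0x3F759  — 2 lookups

TLB: [["0x3E12", "0x33"], ["0x281C", "0x35"], ["0x3208", "0x3A"], ["0x412", "0x3F"]]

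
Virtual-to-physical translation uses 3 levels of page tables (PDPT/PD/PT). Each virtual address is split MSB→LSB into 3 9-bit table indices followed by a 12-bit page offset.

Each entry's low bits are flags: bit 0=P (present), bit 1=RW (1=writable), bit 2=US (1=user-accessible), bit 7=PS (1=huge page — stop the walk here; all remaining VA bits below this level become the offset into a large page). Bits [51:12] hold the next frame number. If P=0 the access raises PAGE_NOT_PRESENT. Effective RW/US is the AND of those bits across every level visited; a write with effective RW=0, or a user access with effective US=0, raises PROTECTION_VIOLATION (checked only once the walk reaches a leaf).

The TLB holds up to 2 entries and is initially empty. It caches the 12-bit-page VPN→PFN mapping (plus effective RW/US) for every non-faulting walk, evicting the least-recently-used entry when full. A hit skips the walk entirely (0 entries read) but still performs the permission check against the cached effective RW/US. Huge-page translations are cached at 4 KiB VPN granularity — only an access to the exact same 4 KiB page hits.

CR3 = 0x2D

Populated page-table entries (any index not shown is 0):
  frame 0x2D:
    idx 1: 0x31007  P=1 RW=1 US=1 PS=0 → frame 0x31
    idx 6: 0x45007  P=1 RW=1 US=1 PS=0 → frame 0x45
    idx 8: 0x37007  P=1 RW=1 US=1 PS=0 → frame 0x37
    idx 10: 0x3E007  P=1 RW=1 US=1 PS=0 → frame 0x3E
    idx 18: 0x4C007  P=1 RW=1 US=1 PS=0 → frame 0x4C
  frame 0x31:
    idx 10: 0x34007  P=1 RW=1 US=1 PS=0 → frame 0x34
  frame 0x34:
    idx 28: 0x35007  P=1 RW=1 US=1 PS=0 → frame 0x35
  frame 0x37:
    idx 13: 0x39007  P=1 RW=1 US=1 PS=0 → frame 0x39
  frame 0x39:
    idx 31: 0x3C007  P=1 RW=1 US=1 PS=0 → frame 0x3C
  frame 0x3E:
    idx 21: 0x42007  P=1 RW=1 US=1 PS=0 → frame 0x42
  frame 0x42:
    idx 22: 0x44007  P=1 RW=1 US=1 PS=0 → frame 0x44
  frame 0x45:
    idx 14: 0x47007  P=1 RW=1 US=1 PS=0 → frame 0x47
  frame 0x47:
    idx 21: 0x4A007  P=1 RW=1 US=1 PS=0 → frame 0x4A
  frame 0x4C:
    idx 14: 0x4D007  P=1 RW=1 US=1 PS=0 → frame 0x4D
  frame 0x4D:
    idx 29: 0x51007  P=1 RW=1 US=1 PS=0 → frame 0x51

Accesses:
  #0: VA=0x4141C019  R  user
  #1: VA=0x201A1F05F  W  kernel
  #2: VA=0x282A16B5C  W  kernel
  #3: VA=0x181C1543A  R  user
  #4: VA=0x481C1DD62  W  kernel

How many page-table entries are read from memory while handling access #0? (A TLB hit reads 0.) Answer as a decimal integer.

Per-access translation:
#0 VA=0x4141C019 (r,user):
  L0 @0x2D[1] → 0x31007  P=1,RW=1,US=1,PS=0
  L1 @0x31[10] → 0x34007  P=1,RW=1,US=1,PS=0
  L2 @0x34[28] → 0x35007  P=1,RW=1,US=1,PS=0
  ✓ 0x35019  — 3 lookups
#1 VA=0x201A1F05F (w,kernel):
  L0 @0x2D[8] → 0x37007  P=1,RW=1,US=1,PS=0
  L1 @0x37[13] → 0x39007  P=1,RW=1,US=1,PS=0
  L2 @0x39[31] → 0x3C007  P=1,RW=1,US=1,PS=0
  ✓ 0x3C05F  — 3 lookups
#2 VA=0x282A16B5C (w,kernel):
  L0 @0x2D[10] → 0x3E007  P=1,RW=1,US=1,PS=0
  L1 @0x3E[21] → 0x42007  P=1,RW=1,US=1,PS=0
  L2 @0x42[22] → 0x44007  P=1,RW=1,US=1,PS=0
  ✓ 0x44B5C  — 3 lookups
#3 VA=0x181C1543A (r,user):
  L0 @0x2D[6] → 0x45007  P=1,RW=1,US=1,PS=0
  L1 @0x45[14] → 0x47007  P=1,RW=1,US=1,PS=0
  L2 @0x47[21] → 0x4A007  P=1,RW=1,US=1,PS=0
  ✓ 0x4A43A  — 3 lookups
#4 VA=0x481C1DD62 (w,kernel):
  L0 @0x2D[18] → 0x4C007  P=1,RW=1,US=1,PS=0
  L1 @0x4C[14] → 0x4D007  P=1,RW=1,US=1,PS=0
  L2 @0x4D[29] → 0x51007  P=1,RW=1,US=1,PS=0
  ✓ 0x51D62  — 3 lookups

Entries read for #0: 3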